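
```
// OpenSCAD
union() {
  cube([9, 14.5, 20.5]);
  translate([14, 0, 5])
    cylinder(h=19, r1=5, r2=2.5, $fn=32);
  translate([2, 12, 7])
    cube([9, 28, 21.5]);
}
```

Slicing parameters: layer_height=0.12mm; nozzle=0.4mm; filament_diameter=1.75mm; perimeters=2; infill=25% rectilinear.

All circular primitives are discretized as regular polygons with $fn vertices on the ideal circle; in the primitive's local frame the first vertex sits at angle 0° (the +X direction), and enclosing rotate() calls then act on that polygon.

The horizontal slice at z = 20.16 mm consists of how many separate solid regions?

2

At z = 20.16 mm: the 9×14.5 cube contributes its full rectangle; the cone at (14, 0): at t=0.798 of its height the radius interpolates to r₁+(r₂−r₁)t = 3.005, giving a regular 32-gon of that circumradius; the 9×28 cube at (2, 12) contributes its full rectangle; Taking the union: the regions partially overlap (shared area 17.50 mm²), so overlapping operands fuse into one piece — 2 connected regions. The result has 2 disconnected regions.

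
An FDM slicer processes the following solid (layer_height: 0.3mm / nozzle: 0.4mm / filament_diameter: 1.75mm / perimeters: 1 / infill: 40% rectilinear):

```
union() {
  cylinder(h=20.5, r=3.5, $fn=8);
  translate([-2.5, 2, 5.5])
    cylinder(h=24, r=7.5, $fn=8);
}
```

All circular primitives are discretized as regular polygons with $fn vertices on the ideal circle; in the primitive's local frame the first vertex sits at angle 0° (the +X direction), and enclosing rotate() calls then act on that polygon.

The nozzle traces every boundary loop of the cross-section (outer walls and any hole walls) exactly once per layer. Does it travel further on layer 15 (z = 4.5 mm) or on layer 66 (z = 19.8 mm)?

Layer 15 (z = 4.5): the r=3.5 cylinder contributes a regular 8-gon of circumradius 3.5 (perimeter = 2·8·3.500·sin(180°/8) = 21.43 mm); the cylinder at (-2.5, 2) is absent (z outside [5.5, 29.5]); Taking the union: only the r=3.5 cylinder is present, so the union is just that shape — boundary = 21.43 mm. So its perimeter = 21.43 mm. Layer 66 (z = 19.8): the cylinder: section is a regular 8-gon, circumradius r=3.5 (perimeter = 2·8·3.500·sin(180°/8) = 21.43 mm); the cylinder at (-2.5, 2): section is a regular 8-gon, circumradius r=7.5 (perimeter = 2·8·7.500·sin(180°/8) = 45.92 mm); Merging all regions: the r=3.5 cylinder lies entirely inside the r=7.5 cylinder at (-2.5, 2), so the union is just the r=7.5 cylinder at (-2.5, 2) — boundary = 45.92 mm. So its perimeter = 45.92 mm. Layer 66 is larger (45.92 vs 21.43 mm).

layer 66 (z = 19.8 mm)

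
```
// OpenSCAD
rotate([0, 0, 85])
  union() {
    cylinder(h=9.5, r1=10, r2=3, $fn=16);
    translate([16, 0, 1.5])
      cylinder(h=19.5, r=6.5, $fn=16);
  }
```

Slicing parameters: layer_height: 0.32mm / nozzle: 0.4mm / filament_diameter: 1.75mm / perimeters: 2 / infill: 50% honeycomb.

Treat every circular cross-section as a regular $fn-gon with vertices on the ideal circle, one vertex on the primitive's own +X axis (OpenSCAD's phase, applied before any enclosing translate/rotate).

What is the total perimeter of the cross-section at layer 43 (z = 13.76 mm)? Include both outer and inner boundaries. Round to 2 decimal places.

At z = 13.76 mm: the cone does not reach this height (z outside [0, 9.5]); the r=6.5 cylinder at (16, 0) gives a regular 16-gon of circumradius 6.5 (constant along its height) (perimeter = 2·16·6.500·sin(180°/16) = 40.58 mm); Taking the union: only the r=6.5 cylinder at (16, 0) is present, so the union is just that shape — boundary = 40.58 mm; (rotated 85° about Z; rotation is an isometry so areas/perimeters/island counts are preserved). Overall, the cross-section is a single solid region. Total boundary length (outer) = 40.58 mm.

40.58 mm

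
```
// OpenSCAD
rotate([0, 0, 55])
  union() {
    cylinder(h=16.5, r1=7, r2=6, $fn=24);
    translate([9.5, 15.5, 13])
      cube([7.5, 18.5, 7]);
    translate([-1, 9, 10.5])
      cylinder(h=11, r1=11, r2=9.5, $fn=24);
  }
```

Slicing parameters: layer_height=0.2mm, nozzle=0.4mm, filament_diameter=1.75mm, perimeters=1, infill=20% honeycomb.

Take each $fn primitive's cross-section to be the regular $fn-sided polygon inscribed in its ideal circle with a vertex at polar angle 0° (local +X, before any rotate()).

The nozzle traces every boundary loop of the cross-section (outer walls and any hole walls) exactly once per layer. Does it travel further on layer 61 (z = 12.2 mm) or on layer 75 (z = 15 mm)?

layer 75 (z = 15 mm)

Layer 61 (z = 12.2): the cone (r1=7→r2=6) has section circumradius 6.261 here — a regular 24-gon (perimeter = 2·24·6.261·sin(180°/24) = 39.22 mm); the cube at (9.5, 15.5) is not intersected at this z (z outside [13, 20]); the cone at (-1, 9) (r1=11→r2=9.5) has section circumradius 10.768 here — a regular 24-gon (perimeter = 2·24·10.768·sin(180°/24) = 67.47 mm); Merging all regions: the regions partially overlap (shared area 73.47 mm²), so the edge portions inside another operand are dropped and the merged outline is re-measured after clipping — boundary = 74.45 mm; (rotated 55° about Z; rotation is an isometry so areas/perimeters/island counts are preserved). So its perimeter = 74.45 mm. Layer 75 (z = 15): the cone (r1=7→r2=6) has section circumradius 6.091 here — a regular 24-gon (perimeter = 2·24·6.091·sin(180°/24) = 38.16 mm); the cube at (9.5, 15.5) (footprint 7.5×18.5) is included at this height (perimeter 52.00 mm); the cone at (-1, 9) (r1=11→r2=9.5) has section circumradius 10.386 here — a regular 24-gon (perimeter = 2·24·10.386·sin(180°/24) = 65.07 mm); Merging all regions: the regions partially overlap (shared area 65.42 mm²), so the edge portions inside another operand are dropped and the merged outline is re-measured after clipping — boundary = 124.55 mm; (whole slice rotated 55° about Z — lengths, areas and connectivity unchanged). So its perimeter = 124.55 mm. Layer 75 is larger (124.55 vs 74.45 mm).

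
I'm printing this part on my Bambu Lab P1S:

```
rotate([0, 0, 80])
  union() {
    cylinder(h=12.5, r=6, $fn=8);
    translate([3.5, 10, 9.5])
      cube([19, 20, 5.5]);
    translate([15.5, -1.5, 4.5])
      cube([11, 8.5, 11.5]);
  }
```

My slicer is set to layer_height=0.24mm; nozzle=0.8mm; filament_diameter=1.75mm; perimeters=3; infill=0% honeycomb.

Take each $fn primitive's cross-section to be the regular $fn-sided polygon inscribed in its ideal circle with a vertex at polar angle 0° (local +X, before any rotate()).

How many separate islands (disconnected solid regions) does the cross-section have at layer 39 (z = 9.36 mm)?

2

At z = 9.36 mm: the cylinder: section is a regular 8-gon, circumradius r=6; the cube at (3.5, 10) is absent (z outside [9.5, 15]); the cube at (15.5, -1.5) (footprint 11×8.5) is included at this height; Taking the union: the 2 present regions are separate (no shared area or edge), so areas and boundary lengths simply add and each stays a separate island — 2 connected regions; (whole slice rotated 80° about Z — lengths, areas and connectivity unchanged). Overall, the cross-section has 2 separate islands. Island count = 2.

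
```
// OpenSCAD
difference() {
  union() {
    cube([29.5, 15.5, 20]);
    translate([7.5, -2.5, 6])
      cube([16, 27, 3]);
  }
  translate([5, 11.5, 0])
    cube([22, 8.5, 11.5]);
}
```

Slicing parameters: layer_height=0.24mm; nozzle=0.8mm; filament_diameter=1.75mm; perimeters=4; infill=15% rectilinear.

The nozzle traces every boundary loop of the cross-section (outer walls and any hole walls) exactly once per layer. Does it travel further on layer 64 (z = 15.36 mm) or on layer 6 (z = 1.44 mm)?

layer 6 (z = 1.44 mm)

Layer 64 (z = 15.36): the cube is present — its section is the full 29.5×15.5 rectangle (perimeter 90.00 mm); the cube at (7.5, -2.5) is not intersected at this z (z outside [6, 9]); Merging all regions: only the 29.5×15.5 cube is present, so the union is just that shape — boundary = 90.00 mm; the cube at (5, 11.5) does not reach this height (z outside [0, 11.5]); After the difference (first − rest): none of the subtracted shapes is present at this height, so the result so far is unchanged — boundary = 90.00 mm. So its perimeter = 90.00 mm. Layer 6 (z = 1.44): the cube (footprint 29.5×15.5) is included at this height (perimeter 90.00 mm); the cube at (7.5, -2.5) does not reach this height (z outside [6, 9]); Taking the union: only the 29.5×15.5 cube is present, so the union is just that shape — boundary = 90.00 mm; the 22×8.5 cube at (5, 11.5) contributes its full rectangle (perimeter 61.00 mm); After the difference (first − rest): starting from that combined region, the 22×8.5 cube at (5, 11.5) partially overlaps it — only the 88.00 mm² overlap (of its 187.00 mm²) is removed, clipping the outline — boundary = 98.00 mm. So its perimeter = 98.00 mm. Layer 6 is larger (98.00 vs 90.00 mm).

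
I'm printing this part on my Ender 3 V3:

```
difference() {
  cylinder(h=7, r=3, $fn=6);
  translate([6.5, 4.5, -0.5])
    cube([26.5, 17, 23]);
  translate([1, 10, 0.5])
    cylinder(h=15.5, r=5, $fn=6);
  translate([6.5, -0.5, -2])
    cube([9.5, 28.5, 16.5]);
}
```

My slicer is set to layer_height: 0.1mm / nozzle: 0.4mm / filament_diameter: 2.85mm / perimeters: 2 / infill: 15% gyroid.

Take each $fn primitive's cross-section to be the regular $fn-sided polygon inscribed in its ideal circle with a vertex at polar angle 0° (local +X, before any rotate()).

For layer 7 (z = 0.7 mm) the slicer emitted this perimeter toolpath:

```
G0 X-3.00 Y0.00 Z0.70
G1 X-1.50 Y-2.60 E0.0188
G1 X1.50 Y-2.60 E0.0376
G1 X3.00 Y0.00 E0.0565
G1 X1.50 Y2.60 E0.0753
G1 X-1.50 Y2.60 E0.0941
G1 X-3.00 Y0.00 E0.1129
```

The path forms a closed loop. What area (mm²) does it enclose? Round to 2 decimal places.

23.40 mm²

Apply the shoelace formula to the sequence of (X, Y) vertices; enclosed area = 23.40 mm².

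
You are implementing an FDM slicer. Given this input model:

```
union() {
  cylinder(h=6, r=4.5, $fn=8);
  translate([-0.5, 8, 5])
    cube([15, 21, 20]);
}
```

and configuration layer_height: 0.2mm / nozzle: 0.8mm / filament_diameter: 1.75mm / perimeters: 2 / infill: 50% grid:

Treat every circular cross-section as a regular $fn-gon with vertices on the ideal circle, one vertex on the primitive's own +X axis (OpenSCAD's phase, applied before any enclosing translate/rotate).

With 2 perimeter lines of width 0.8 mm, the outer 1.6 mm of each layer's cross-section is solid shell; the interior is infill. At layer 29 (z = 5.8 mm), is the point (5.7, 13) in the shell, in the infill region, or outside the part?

infill

At z = 5.8 mm: the cylinder: section is a regular 8-gon, circumradius r=4.5; the cube at (-0.5, 8) is present — its section is the full 15×21 rectangle; Merging all regions: the 2 present regions are separate (no shared area or edge), so areas and boundary lengths simply add and each stays a separate island — 2 connected regions. Overall, the cross-section has 2 separate islands. The nearest boundary edge runs (14.50, 8.00)→(-0.50, 8.00); distance from the point to it = 5.00 mm. (Shell/infill is judged within the island containing the point — the largest one.) The point is inside the cross-section and 5.00 mm from the nearest boundary — more than the 1.6 mm shell width (2 × 0.8), so it's in the infill interior.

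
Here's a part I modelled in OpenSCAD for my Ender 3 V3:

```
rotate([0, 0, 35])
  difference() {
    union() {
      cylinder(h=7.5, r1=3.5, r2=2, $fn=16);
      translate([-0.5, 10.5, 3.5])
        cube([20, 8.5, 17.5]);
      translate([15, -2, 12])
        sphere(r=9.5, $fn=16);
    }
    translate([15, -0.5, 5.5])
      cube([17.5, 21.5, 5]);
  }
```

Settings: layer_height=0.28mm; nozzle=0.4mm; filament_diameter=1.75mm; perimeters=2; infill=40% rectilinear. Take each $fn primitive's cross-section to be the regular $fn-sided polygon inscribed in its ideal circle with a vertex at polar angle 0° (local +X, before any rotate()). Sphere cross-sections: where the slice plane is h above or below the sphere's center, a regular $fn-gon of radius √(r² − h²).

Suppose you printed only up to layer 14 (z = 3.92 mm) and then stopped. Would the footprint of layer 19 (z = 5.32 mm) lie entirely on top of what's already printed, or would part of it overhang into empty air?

Compare the two slices. At z = 3.92: the cone contributes a regular 16-gon of circumradius 2.716 (interpolated between r1=3.5 and r2=2 at t=0.523) (area = (16/2)·2.716²·sin(360°/16) = 22.58 mm²); the 20×8.5 cube at (-0.5, 10.5) contributes its full rectangle (area 170.00 mm²); the r=9.5 sphere at (15, -2) slices to a regular 16-gon of circumradius 4.996 (√(r²−h²) with h=8.08 from center) (area = (16/2)·4.996²·sin(360°/16) = 76.43 mm²); Merging all regions: the 3 present regions are separate (no shared area or edge), so areas and boundary lengths simply add and each stays a separate island — area = 269.01 mm²; the cube at (15, -0.5) is absent (z outside [5.5, 10.5]); After the difference (first − rest): none of the subtracted shapes is present at this height, so the result so far is unchanged — area = 269.01 mm²; (rotated 35° about Z; rotation is an isometry so areas/perimeters/island counts are preserved). At z = 5.32: the cone: at t=0.709 of its height the radius interpolates to r₁+(r₂−r₁)t = 2.436, giving a regular 16-gon of that circumradius (area = (16/2)·2.436²·sin(360°/16) = 18.17 mm²); the cube at (-0.5, 10.5) (footprint 20×8.5) is included at this height (area 170.00 mm²); the r=9.5 sphere at (15, -2) slices to a regular 16-gon of circumradius 6.755 (√(r²−h²) with h=6.68 from center) (area = (16/2)·6.755²·sin(360°/16) = 139.69 mm²); Merging all regions: the 3 present regions are separate (no shared area or edge), so areas and boundary lengths simply add and each stays a separate island — area = 327.85 mm²; the cube at (15, -0.5) is absent (z outside [5.5, 10.5]); Taking the first minus the rest: none of the subtracted shapes is present at this height, so that combined region is unchanged — area = 327.85 mm²; (rotated 35° about Z; rotation is an isometry so areas/perimeters/island counts are preserved). Checking containment: at z = 5.32 the cross-section extends beyond the z = 3.92 cross-section by about 63.26 mm².

part overhangs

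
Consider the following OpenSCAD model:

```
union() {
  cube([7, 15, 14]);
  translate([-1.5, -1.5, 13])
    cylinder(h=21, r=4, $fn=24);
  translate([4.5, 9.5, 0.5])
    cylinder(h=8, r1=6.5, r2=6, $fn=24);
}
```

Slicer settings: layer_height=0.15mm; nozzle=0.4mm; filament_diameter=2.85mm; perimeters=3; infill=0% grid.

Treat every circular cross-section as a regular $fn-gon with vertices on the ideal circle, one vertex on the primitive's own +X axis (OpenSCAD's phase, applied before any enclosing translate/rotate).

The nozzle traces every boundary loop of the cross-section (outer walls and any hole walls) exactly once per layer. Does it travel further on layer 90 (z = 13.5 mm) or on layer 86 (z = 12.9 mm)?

Layer 90 (z = 13.5): the cube (footprint 7×15) is included at this height (perimeter 44.00 mm); the r=4 cylinder at (-1.5, -1.5) contributes a regular 24-gon of circumradius 4 (perimeter = 2·24·4.000·sin(180°/24) = 25.06 mm); the cone at (4.5, 9.5) is not intersected at this z (z outside [0.5, 8.5]); Merging all regions: the regions partially overlap (shared area 3.03 mm²), so the edge portions inside another operand are dropped and the merged outline is re-measured after clipping — boundary = 61.55 mm. So its perimeter = 61.55 mm. Layer 86 (z = 12.9): the cube (footprint 7×15) is included at this height (perimeter 44.00 mm); the cylinder at (-1.5, -1.5) is absent (z outside [13, 34]); the cone at (4.5, 9.5) does not reach this height (z outside [0.5, 8.5]); Taking the union: only the 7×15 cube is present, so the union is just that shape — boundary = 44.00 mm. So its perimeter = 44.00 mm. Layer 90 is larger (61.55 vs 44.00 mm).

layer 90 (z = 13.5 mm)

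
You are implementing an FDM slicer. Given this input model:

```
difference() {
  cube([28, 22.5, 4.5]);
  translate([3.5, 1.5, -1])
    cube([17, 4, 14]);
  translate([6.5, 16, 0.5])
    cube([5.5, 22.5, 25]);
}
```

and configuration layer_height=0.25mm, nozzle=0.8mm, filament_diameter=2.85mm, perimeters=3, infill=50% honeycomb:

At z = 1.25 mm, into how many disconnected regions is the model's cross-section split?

At z = 1.25 mm: the 28×22.5 cube contributes its full rectangle; the cube at (3.5, 1.5) is present — its section is the full 17×4 rectangle; the 5.5×22.5 cube at (6.5, 16) contributes its full rectangle; Subtracting the remaining from the first: starting from the 28×22.5 cube, the 17×4 cube at (3.5, 1.5) lies wholly inside it (removes its full 68.00 mm² and its 42.00 mm outline becomes a hole wall); the 5.5×22.5 cube at (6.5, 16) partially overlaps it — only the 35.75 mm² overlap (of its 123.75 mm²) is removed, clipping the outline — 1 connected region with 1 hole. The result has 1 disconnected region.

1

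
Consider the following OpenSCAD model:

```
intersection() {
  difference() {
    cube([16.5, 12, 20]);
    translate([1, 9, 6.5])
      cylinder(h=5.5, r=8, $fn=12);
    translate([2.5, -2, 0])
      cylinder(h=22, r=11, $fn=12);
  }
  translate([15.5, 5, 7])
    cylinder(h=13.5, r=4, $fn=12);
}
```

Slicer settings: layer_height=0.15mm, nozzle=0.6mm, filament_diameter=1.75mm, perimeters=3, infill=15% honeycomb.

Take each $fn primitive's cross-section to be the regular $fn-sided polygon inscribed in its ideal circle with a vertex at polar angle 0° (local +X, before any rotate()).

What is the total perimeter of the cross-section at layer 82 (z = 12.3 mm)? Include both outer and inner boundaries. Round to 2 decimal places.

21.96 mm

At z = 12.3 mm: the cube (footprint 16.5×12) is included at this height (perimeter 57.00 mm); the cylinder at (1, 9) is absent (z outside [6.5, 12]); the r=11 cylinder at (2.5, -2) contributes a regular 12-gon of circumradius 11 (perimeter = 2·12·11.000·sin(180°/12) = 68.33 mm); Taking the first minus the rest: starting from the 16.5×12 cube, the r=11 cylinder at (2.5, -2) partially overlaps it — only the 90.95 mm² overlap (of its 363.00 mm²) is removed, clipping the outline — boundary = 53.31 mm; the r=4 cylinder at (15.5, 5) gives a regular 12-gon of circumradius 4 (constant along its height) (perimeter = 2·12·4.000·sin(180°/12) = 24.85 mm); Taking the intersection: the r=4 cylinder at (15.5, 5) partially overlaps the result so far; clipping to the common part keeps 31.65 mm² — boundary = 21.96 mm. Overall, the cross-section is a single solid region. Total boundary length (outer) = 21.96 mm.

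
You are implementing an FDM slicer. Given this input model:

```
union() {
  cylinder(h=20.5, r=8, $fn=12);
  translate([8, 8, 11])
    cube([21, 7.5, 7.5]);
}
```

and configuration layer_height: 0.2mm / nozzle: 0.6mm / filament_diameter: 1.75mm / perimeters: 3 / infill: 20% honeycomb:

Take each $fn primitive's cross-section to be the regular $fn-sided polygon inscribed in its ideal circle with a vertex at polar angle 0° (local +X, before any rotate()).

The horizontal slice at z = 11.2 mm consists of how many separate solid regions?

2

At z = 11.2 mm: the r=8 cylinder gives a regular 12-gon of circumradius 8 (constant along its height); the cube at (8, 8) (footprint 21×7.5) is included at this height; Taking the union: the 2 present regions are separate (no shared area or edge), so areas and boundary lengths simply add and each stays a separate island — 2 connected regions. The result has 2 disconnected regions.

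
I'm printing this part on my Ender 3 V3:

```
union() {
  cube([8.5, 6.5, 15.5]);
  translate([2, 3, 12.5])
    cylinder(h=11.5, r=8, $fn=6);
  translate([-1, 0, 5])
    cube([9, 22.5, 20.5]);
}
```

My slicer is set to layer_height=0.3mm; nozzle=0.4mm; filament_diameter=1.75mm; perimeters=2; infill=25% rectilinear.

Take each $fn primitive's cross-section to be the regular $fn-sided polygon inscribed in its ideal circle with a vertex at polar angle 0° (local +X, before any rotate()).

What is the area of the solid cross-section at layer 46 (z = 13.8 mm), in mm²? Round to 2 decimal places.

283.17 mm²

At z = 13.8 mm: the cube (footprint 8.5×6.5) is included at this height (area 55.25 mm²); the cylinder at (2, 3): section is a regular 6-gon, circumradius r=8 (area = (6/2)·8.000²·sin(360°/6) = 166.28 mm²); the cube at (-1, 0) is present — its section is the full 9×22.5 rectangle (area 202.50 mm²); Combining (union): the regions partially overlap — summed areas 424.03 mm² minus the doubly-counted overlap 140.86 mm² gives 283.17 mm² — area = 283.17 mm². Overall, the cross-section is a single solid region. Net area = 283.17 mm².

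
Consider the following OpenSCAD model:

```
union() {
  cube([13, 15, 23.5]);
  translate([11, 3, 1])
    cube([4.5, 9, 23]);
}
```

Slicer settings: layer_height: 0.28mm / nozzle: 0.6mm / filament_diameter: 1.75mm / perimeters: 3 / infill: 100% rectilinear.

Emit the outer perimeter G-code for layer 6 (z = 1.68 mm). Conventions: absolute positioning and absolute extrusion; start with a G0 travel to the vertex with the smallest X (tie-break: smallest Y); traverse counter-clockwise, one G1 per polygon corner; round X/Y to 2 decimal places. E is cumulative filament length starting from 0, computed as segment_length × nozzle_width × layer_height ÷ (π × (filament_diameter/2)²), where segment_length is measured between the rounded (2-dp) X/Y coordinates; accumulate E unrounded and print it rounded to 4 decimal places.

G0 X0.00 Y0.00 Z1.68
G1 X13.00 Y0.00 E0.9080
G1 X13.00 Y3.00 E1.1175
G1 X15.50 Y3.00 E1.2922
G1 X15.50 Y12.00 E1.9208
G1 X13.00 Y12.00 E2.0954
G1 X13.00 Y15.00 E2.3049
G1 X0.00 Y15.00 E3.2129
G1 X0.00 Y0.00 E4.2606

At z = 1.68 mm: the cube is present — its section is the full 13×15 rectangle; the cube at (11, 3) (footprint 4.5×9) is included at this height; Combining (union): the regions partially overlap (shared area 18.00 mm²), so overlapping operands fuse into one piece — 1 connected region. The outline is a single polygon with 8 vertices. Extrusion per mm of travel: 0.6 × 0.28 / (π × 0.875²) = 0.069846. Accumulating E over each segment gives final E = 4.2606.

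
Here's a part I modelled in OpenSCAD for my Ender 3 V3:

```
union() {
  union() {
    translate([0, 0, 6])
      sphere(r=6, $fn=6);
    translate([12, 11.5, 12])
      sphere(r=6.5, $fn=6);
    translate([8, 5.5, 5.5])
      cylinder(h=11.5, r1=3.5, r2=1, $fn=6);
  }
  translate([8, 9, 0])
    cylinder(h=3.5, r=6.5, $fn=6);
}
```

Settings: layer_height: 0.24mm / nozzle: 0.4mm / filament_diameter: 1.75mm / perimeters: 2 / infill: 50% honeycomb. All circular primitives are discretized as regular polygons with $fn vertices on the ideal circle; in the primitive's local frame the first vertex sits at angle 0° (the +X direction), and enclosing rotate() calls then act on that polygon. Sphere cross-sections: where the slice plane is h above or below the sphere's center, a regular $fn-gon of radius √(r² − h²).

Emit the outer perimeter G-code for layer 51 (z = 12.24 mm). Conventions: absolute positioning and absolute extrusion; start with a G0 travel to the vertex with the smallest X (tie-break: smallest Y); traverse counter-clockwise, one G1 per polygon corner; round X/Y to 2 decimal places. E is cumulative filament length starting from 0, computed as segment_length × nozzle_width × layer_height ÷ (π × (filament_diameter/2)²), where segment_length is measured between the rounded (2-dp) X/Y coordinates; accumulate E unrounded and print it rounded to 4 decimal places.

G0 X5.50 Y11.50 Z12.24
G1 X7.95 Y7.26 E0.1954
G1 X6.98 Y7.26 E0.2342
G1 X5.97 Y5.50 E0.3152
G1 X6.98 Y3.74 E0.3961
G1 X9.02 Y3.74 E0.4776
G1 X10.03 Y5.50 E0.5586
G1 X9.82 Y5.87 E0.5755
G1 X15.25 Y5.87 E0.7923
G1 X18.50 Y11.50 E1.0517
G1 X15.25 Y17.13 E1.3112
G1 X8.75 Y17.13 E1.5706
G1 X5.50 Y11.50 E1.8301

At z = 12.24 mm: the sphere does not reach this height (|z−center|=6.240 > r=6); the r=6.5 sphere at (12, 11.5) slices to a regular 6-gon of circumradius 6.496 (√(r²−h²) with h=0.24 from center); the cone at (8, 5.5) (r1=3.5→r2=1) has section circumradius 2.035 here — a regular 6-gon; Taking the union: the regions partially overlap (shared area 1.48 mm²), so overlapping operands fuse into one piece — 1 connected region; the cylinder at (8, 9) is not intersected at this z (z outside [0, 3.5]); Combining (union): only that combined region is present, so the union is just that shape — 1 connected region. The outline is a single polygon with 12 vertices. Extrusion per mm of travel: 0.4 × 0.24 / (π × 0.875²) = 0.039912. Accumulating E over each segment gives final E = 1.8301.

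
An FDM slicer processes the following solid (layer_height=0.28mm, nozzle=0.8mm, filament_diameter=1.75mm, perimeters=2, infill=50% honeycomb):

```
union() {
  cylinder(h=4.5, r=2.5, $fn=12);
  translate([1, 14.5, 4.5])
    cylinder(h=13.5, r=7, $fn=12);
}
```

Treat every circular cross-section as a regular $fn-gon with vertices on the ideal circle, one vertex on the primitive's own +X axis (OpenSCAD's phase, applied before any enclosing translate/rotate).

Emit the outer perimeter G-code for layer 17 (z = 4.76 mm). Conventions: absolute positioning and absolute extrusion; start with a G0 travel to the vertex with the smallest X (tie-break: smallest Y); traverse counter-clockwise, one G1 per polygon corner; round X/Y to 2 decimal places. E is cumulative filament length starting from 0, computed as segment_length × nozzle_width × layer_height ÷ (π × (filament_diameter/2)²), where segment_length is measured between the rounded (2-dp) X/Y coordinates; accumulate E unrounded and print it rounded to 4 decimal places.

G0 X-6.00 Y14.50 Z4.76
G1 X-5.06 Y11.00 E0.3375
G1 X-2.50 Y8.44 E0.6747
G1 X1.00 Y7.50 E1.0122
G1 X4.50 Y8.44 E1.3497
G1 X7.06 Y11.00 E1.6868
G1 X8.00 Y14.50 E2.0243
G1 X7.06 Y18.00 E2.3618
G1 X4.50 Y20.56 E2.6990
G1 X1.00 Y21.50 E3.0365
G1 X-2.50 Y20.56 E3.3740
G1 X-5.06 Y18.00 E3.7111
G1 X-6.00 Y14.50 E4.0486

At z = 4.76 mm: the cylinder is not intersected at this z (z outside [0, 4.5]); the r=7 cylinder at (1, 14.5) contributes a regular 12-gon of circumradius 7; Combining (union): only the r=7 cylinder at (1, 14.5) is present, so the union is just that shape — 1 connected region. The outline is a single polygon with 12 vertices. Extrusion per mm of travel: 0.8 × 0.28 / (π × 0.875²) = 0.093128. Accumulating E over each segment gives final E = 4.0486.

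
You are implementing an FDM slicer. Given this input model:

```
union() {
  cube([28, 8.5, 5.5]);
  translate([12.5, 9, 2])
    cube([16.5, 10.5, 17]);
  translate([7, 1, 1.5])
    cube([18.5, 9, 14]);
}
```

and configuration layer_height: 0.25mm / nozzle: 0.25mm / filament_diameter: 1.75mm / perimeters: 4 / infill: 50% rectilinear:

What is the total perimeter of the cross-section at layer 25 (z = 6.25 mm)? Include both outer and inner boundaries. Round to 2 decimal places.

At z = 6.25 mm: the cube does not reach this height (z outside [0, 5.5]); the 16.5×10.5 cube at (12.5, 9) contributes its full rectangle (perimeter 54.00 mm); the 18.5×9 cube at (7, 1) contributes its full rectangle (perimeter 55.00 mm); Merging all regions: the regions partially overlap (shared area 13.00 mm²), so the edge portions inside another operand are dropped and the merged outline is re-measured after clipping — boundary = 81.00 mm. Overall, the cross-section is a single solid region. Total boundary length (outer) = 81.00 mm.

81.00 mm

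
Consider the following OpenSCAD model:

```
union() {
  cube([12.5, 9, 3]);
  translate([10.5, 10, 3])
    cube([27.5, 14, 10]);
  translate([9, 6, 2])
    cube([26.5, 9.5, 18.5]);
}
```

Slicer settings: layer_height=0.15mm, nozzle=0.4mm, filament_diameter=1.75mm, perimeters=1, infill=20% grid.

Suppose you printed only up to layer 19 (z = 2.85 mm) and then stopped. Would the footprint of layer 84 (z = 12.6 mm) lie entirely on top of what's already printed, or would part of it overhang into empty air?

part overhangs

Compare the two slices. At z = 2.85: the cube is present — its section is the full 12.5×9 rectangle (area 112.50 mm²); the cube at (10.5, 10) is not intersected at this z (z outside [3, 13]); the cube at (9, 6) (footprint 26.5×9.5) is included at this height (area 251.75 mm²); Merging all regions: the regions partially overlap — summed areas 364.25 mm² minus the doubly-counted overlap 10.50 mm² gives 353.75 mm² — area = 353.75 mm². At z = 12.6: the cube is not intersected at this z (z outside [0, 3]); the 27.5×14 cube at (10.5, 10) contributes its full rectangle (area 385.00 mm²); the 26.5×9.5 cube at (9, 6) contributes its full rectangle (area 251.75 mm²); Taking the union: the regions partially overlap — summed areas 636.75 mm² minus the doubly-counted overlap 137.50 mm² gives 499.25 mm² — area = 499.25 mm². Checking containment: at z = 12.6 the cross-section extends beyond the z = 2.85 cross-section by about 247.50 mm².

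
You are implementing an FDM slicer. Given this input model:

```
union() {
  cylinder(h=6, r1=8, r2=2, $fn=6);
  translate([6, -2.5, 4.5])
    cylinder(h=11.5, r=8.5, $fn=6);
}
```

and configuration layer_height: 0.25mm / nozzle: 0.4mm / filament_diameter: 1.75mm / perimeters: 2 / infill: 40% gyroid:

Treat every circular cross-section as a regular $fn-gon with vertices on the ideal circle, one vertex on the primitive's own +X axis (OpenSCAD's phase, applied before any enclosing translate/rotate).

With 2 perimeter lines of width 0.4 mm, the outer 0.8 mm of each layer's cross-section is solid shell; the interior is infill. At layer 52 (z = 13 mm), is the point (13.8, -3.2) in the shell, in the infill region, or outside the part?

At z = 13 mm: the cone is absent (z outside [0, 6]); the cylinder at (6, -2.5): section is a regular 6-gon, circumradius r=8.5; Combining (union): only the r=8.5 cylinder at (6, -2.5) is present, so the union is just that shape — 1 connected region. Overall, the cross-section is a single solid region. The nearest boundary edge runs (10.25, -9.86)→(14.50, -2.50); distance from the point to it = 0.26 mm. The point is inside the cross-section, 0.26 mm from the nearest boundary — within the 0.8 mm shell band (2 × 0.4).

shell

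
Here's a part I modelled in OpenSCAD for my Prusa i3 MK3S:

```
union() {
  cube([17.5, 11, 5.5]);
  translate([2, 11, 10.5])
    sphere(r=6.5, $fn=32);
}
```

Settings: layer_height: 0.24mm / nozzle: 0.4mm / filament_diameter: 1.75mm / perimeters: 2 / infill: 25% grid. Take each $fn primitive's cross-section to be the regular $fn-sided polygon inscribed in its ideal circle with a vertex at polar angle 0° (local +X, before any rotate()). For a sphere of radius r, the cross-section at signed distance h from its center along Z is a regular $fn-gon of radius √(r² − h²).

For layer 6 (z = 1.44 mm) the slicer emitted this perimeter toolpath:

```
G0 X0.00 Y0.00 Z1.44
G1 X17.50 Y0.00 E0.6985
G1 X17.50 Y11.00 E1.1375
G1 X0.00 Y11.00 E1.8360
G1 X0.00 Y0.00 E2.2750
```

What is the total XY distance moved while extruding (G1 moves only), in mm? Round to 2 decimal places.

57.00 mm

Sum the Euclidean lengths of each G1 segment: total = 57.00 mm.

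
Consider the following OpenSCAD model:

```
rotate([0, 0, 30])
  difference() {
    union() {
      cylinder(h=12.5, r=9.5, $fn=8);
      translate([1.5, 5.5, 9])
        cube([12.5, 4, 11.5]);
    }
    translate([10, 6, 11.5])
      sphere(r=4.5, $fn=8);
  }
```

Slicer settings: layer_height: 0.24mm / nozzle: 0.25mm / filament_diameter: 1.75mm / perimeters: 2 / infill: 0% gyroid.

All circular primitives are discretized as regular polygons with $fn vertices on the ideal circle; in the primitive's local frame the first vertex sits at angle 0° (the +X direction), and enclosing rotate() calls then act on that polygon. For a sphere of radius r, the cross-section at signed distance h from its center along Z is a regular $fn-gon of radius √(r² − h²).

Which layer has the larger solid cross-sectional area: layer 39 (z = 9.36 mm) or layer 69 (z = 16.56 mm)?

layer 39 (z = 9.36 mm)

Layer 39 (z = 9.36): the r=9.5 cylinder gives a regular 8-gon of circumradius 9.5 (constant along its height) (area = (8/2)·9.500²·sin(360°/8) = 255.27 mm²); the cube at (1.5, 5.5) (footprint 12.5×4) is included at this height (area 50.00 mm²); Merging all regions: the regions partially overlap — summed areas 305.27 mm² minus the doubly-counted overlap 12.30 mm² gives 292.97 mm² — area = 292.97 mm²; the r=4.5 sphere at (10, 6) slices to a regular 8-gon of circumradius 3.959 (√(r²−h²) with h=2.14 from center) (area = (8/2)·3.959²·sin(360°/8) = 44.32 mm²); Taking the first minus the rest: starting from the result so far (292.97 mm²), the r=4.5 sphere at (10, 6) partially overlaps it — only the 27.98 mm² overlap (of its 44.32 mm²) is removed, clipping the outline — area = 264.98 mm²; (whole slice rotated 30° about Z — lengths, areas and connectivity unchanged). So its area = 264.98 mm². Layer 69 (z = 16.56): the cylinder does not reach this height (z outside [0, 12.5]); the cube at (1.5, 5.5) (footprint 12.5×4) is included at this height (area 50.00 mm²); Merging all regions: only the 12.5×4 cube at (1.5, 5.5) is present, so the union is just that shape — area = 50.00 mm²; the sphere at (10, 6) is not intersected at this z (|z−center|=5.060 > r=4.5); Taking the first minus the rest: none of the subtracted shapes is present at this height, so the result so far is unchanged — area = 50.00 mm²; (rotated 30° about Z; rotation is an isometry so areas/perimeters/island counts are preserved). So its area = 50.00 mm². Layer 39 is larger (264.98 vs 50.00 mm²).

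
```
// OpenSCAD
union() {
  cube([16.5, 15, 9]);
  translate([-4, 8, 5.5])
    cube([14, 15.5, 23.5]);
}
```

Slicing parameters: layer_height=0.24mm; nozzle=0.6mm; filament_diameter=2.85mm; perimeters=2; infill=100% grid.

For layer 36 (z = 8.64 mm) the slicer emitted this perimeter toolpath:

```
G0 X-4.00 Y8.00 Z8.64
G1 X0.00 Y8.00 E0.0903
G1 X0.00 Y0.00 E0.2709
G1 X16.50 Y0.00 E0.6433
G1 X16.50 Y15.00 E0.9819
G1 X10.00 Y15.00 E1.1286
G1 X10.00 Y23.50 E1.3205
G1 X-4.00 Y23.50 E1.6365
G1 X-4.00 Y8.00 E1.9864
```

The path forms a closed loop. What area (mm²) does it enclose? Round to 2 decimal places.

Apply the shoelace formula to the sequence of (X, Y) vertices; enclosed area = 394.50 mm².

394.50 mm²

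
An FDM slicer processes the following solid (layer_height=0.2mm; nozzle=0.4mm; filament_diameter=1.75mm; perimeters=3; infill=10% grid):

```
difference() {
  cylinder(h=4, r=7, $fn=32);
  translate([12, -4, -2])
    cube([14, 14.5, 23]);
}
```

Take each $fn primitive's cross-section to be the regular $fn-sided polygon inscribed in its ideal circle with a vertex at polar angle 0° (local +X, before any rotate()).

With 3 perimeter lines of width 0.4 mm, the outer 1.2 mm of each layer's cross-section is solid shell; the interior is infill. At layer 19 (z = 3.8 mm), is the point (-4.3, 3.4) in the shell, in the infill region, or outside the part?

At z = 3.8 mm: the r=7 cylinder contributes a regular 32-gon of circumradius 7; the 14×14.5 cube at (12, -4) contributes its full rectangle; After the difference (first − rest): starting from the r=7 cylinder, the 14×14.5 cube at (12, -4) misses the remaining region (no effect) — 1 connected region. Overall, the cross-section is a single solid region. The nearest boundary edge runs (-5.82, 3.89)→(-4.95, 4.95); distance from the point to it = 1.49 mm. The point is inside the cross-section and 1.49 mm from the nearest boundary — more than the 1.2 mm shell width (3 × 0.4), so it's in the infill interior.

infill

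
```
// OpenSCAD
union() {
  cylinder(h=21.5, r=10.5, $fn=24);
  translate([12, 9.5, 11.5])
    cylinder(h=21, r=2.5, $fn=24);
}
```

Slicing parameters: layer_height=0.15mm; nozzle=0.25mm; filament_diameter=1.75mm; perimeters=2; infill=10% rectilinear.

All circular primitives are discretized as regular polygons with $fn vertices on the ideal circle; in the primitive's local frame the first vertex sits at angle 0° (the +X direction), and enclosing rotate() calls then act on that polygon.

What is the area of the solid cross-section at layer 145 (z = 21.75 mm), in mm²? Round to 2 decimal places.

19.41 mm²

At z = 21.75 mm: the cylinder does not reach this height (z outside [0, 21.5]); the r=2.5 cylinder at (12, 9.5) contributes a regular 24-gon of circumradius 2.5 (area = (24/2)·2.500²·sin(360°/24) = 19.41 mm²); Combining (union): only the r=2.5 cylinder at (12, 9.5) is present, so the union is just that shape — area = 19.41 mm². Overall, the cross-section is a single solid region. Net area = 19.41 mm².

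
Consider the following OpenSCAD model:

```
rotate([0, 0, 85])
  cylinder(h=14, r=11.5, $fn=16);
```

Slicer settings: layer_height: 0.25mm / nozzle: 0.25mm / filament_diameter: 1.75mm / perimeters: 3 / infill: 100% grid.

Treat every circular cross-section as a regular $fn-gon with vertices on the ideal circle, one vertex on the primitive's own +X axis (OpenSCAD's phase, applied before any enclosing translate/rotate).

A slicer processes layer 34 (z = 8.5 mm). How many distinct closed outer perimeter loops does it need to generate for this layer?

At z = 8.5 mm: the r=11.5 cylinder contributes a regular 16-gon of circumradius 11.5; (rotated 85° about Z; rotation is an isometry so areas/perimeters/island counts are preserved). The result has 1 disconnected region.

1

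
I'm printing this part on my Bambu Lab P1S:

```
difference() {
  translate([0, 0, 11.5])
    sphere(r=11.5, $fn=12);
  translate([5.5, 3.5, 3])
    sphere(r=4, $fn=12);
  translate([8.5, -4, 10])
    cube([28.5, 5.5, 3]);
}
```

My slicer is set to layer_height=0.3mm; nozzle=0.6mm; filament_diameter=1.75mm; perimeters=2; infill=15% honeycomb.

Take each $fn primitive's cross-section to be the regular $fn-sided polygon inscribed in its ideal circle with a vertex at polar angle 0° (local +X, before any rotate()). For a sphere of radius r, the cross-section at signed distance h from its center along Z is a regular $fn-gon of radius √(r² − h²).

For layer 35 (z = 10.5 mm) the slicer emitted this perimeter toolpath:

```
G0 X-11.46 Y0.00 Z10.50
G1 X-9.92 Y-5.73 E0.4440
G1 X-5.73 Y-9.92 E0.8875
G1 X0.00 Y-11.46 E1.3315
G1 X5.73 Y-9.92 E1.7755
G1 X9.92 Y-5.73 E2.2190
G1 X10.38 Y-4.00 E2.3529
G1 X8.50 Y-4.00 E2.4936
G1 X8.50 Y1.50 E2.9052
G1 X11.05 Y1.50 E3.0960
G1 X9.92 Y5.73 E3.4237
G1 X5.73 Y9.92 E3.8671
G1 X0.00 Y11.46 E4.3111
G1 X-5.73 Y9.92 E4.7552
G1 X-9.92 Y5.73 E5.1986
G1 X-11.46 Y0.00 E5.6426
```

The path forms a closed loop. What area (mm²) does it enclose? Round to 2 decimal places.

Apply the shoelace formula to the sequence of (X, Y) vertices; enclosed area = 379.96 mm².

379.96 mm²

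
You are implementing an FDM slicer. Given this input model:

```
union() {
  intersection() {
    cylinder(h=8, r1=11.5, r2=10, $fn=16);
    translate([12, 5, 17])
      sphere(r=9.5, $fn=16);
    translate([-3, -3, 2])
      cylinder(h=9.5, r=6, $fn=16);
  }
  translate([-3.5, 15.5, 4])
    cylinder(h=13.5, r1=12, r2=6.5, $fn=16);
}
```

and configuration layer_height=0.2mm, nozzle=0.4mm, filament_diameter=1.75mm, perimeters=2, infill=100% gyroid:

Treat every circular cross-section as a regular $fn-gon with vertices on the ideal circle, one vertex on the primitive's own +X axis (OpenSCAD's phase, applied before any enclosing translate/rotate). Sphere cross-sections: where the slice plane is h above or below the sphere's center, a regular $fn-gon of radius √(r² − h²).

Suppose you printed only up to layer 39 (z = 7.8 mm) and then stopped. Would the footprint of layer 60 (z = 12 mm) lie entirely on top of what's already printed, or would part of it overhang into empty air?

Compare the two slices. At z = 7.8: the cone (r1=11.5→r2=10) has section circumradius 10.037 here — a regular 16-gon (area = (16/2)·10.037²·sin(360°/16) = 308.45 mm²); the r=9.5 sphere at (12, 5) slices to a regular 16-gon of circumradius 2.369 (√(r²−h²) with h=9.2 from center) (area = (16/2)·2.369²·sin(360°/16) = 17.17 mm²); the r=6 cylinder at (-3, -3) gives a regular 16-gon of circumradius 6 (constant along its height) (area = (16/2)·6.000²·sin(360°/16) = 110.21 mm²); After intersecting: the r=9.5 sphere at (12, 5) does not overlap the cone (empty); the r=6 cylinder at (-3, -3) does not overlap the running intersection (empty) — nothing remains; the cone at (-3.5, 15.5) contributes a regular 16-gon of circumradius 10.452 (interpolated between r1=12 and r2=6.5 at t=0.281) (area = (16/2)·10.452²·sin(360°/16) = 334.44 mm²); Merging all regions: only the cone at (-3.5, 15.5) is present, so the union is just that shape — area = 334.44 mm². At z = 12: the cone is not intersected at this z (z outside [0, 8]); the r=9.5 sphere at (12, 5) slices to a regular 16-gon of circumradius 8.078 (√(r²−h²) with h=5 from center) (area = (16/2)·8.078²·sin(360°/16) = 199.76 mm²); the cylinder at (-3, -3) is absent (z outside [2, 11.5]); Taking the intersection: at least one operand is absent at this height, so nothing remains; the cone at (-3.5, 15.5) contributes a regular 16-gon of circumradius 8.741 (interpolated between r1=12 and r2=6.5 at t=0.593) (area = (16/2)·8.741²·sin(360°/16) = 233.90 mm²); Merging all regions: only the cone at (-3.5, 15.5) is present, so the union is just that shape — area = 233.90 mm². Checking containment: the cross-section at z = 12 is a subset of the cross-section at z = 7.8.

entirely on top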